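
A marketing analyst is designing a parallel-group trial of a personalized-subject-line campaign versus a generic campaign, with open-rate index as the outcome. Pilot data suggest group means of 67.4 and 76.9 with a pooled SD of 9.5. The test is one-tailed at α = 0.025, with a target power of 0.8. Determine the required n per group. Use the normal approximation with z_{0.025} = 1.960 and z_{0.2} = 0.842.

Cohen's d = |M₁ − M₂| / SD_pooled = |67.4 − 76.9| / 9.5 = 9.5 / 9.5 = 1.000.
For two independent groups with equal n: n = 2·((z_{α} + z_β) / d)².
z_{α} + z_β = 1.960 + 0.842 = 2.802.
n = 2 × (2.802 / 1.000)² = 2 × 2.802² = 2 × 7.85 = 15.7.
Round up to the next whole participant.

n = 16 per group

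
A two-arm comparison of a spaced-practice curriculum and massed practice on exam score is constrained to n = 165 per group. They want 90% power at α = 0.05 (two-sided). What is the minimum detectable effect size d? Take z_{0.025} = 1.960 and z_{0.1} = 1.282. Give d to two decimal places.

For two independent groups of n = 165 each: d_min = (z_{α/2} + z_β)·√(2/n).
z-sum = 1.960 + 1.282 = 3.242.
d_min = 3.242 × √(2/165) = 3.242 × 0.1101 = 0.357.

d_min ≈ 0.36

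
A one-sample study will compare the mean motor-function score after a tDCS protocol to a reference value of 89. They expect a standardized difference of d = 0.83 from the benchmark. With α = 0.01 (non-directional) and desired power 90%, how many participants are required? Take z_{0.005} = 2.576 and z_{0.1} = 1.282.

n = 22

For a one-sample test: n = ((z_{α/2} + z_β) / d)².
z_{α/2} + z_β = 2.576 + 1.282 = 3.858.
n = (3.858 / 0.83)² = 4.648² = 21.61.
Round up.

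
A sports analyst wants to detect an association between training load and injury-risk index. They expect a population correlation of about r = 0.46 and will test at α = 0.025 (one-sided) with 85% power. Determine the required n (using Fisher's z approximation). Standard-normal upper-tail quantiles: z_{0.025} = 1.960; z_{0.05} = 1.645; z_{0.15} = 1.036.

Fisher's z: C = ½·ln((1+r)/(1−r)) = ½·ln(2.7037) = 0.4973.
n = ((z_{α} + z_β)/C)² + 3.
(1.960 + 1.036) / 0.4973 = 2.996 / 0.4973 = 6.025.
n = 6.025² + 3 = 36.29 + 3 = 39.3.
Round up.

n = 40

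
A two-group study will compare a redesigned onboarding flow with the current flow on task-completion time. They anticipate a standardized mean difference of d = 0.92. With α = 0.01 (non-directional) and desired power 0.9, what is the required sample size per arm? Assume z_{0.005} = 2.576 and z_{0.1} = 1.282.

n = 36 per group

For two independent groups with equal n: n = 2·((z_{α/2} + z_β) / d)².
z_{α/2} + z_β = 2.576 + 1.282 = 3.858.
n = 2 × (3.858 / 0.92)² = 2 × 4.193² = 2 × 17.59 = 35.2.
Round up to the next whole participant.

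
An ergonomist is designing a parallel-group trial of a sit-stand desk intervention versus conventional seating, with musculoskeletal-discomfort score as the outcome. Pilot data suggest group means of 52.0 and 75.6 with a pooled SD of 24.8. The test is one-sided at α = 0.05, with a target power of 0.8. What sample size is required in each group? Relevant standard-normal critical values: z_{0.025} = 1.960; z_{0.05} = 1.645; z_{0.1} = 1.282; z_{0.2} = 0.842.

Cohen's d = |M₁ − M₂| / SD_pooled = |52.0 − 75.6| / 24.8 = 23.6 / 24.8 = 0.952.
For two independent groups with equal n: n = 2·((z_{α} + z_β) / d)².
z_{α} + z_β = 1.645 + 0.842 = 2.487.
n = 2 × (2.487 / 0.952)² = 2 × 2.612² = 2 × 6.82 = 13.6.
Round up to the next whole participant.

n = 14 per group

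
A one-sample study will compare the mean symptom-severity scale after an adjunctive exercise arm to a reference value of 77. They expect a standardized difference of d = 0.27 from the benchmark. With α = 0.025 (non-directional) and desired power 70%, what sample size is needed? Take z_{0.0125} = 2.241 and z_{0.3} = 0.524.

n = 105

For a one-sample test: n = ((z_{α/2} + z_β) / d)².
z_{α/2} + z_β = 2.241 + 0.524 = 2.765.
n = (2.765 / 0.27)² = 10.241² = 104.87.
Round up.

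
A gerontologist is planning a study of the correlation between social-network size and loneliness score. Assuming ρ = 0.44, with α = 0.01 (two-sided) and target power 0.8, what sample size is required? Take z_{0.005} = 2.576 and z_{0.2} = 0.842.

Fisher's z: C = ½·ln((1+r)/(1−r)) = ½·ln(2.5714) = 0.4722.
n = ((z_{α/2} + z_β)/C)² + 3.
(2.576 + 0.842) / 0.4722 = 3.418 / 0.4722 = 7.238.
n = 7.238² + 3 = 52.40 + 3 = 55.4.
Round up.

n = 56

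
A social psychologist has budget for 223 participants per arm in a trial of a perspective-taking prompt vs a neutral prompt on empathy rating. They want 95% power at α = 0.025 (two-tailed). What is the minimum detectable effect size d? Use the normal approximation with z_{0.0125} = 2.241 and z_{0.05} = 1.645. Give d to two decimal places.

For two independent groups of n = 223 each: d_min = (z_{α/2} + z_β)·√(2/n).
z-sum = 2.241 + 1.645 = 3.886.
d_min = 3.886 × √(2/223) = 3.886 × 0.0947 = 0.368.

d_min ≈ 0.37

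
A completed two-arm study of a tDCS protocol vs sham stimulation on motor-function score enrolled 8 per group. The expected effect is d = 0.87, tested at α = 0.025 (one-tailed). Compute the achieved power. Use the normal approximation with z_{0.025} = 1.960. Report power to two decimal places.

power ≈ 0.41

For two equal groups, power = Φ(d·√(n/2) − z_{α}).
d·√(n/2) = 0.87 × √(8/2) = 0.87 × 2.000 = 1.740.
z_β = 1.740 − 1.960 = -0.220.
Power = Φ(-0.220) = 0.413.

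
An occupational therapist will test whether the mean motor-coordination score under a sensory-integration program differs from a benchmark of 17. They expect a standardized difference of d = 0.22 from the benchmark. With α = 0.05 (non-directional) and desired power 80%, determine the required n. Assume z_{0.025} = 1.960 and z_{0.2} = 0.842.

For a one-sample test: n = ((z_{α/2} + z_β) / d)².
z_{α/2} + z_β = 1.960 + 0.842 = 2.802.
n = (2.802 / 0.22)² = 12.736² = 162.21.
Round up.

n = 163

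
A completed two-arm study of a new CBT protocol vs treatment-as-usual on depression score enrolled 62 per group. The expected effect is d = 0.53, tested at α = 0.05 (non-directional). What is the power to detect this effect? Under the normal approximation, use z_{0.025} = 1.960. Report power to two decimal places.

For two equal groups, power = Φ(d·√(n/2) − z_{α/2}).
d·√(n/2) = 0.53 × √(62/2) = 0.53 × 5.568 = 2.951.
z_β = 2.951 − 1.960 = 0.991.
Power = Φ(0.991) = 0.839.

power ≈ 0.84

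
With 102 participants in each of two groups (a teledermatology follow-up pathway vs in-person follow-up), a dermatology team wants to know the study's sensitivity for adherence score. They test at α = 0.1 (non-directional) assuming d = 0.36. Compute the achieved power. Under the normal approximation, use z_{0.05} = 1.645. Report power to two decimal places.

power ≈ 0.82

For two equal groups, power = Φ(d·√(n/2) − z_{α/2}).
d·√(n/2) = 0.36 × √(102/2) = 0.36 × 7.141 = 2.571.
z_β = 2.571 − 1.645 = 0.926.
Power = Φ(0.926) = 0.823.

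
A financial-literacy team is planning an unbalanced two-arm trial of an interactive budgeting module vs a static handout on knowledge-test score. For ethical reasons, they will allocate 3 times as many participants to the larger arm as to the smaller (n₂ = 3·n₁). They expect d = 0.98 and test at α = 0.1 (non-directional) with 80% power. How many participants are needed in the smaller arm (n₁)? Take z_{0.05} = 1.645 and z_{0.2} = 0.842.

With allocation ratio k = n₂/n₁ = 3, Var(x̄₁−x̄₂) = σ²(1/n₁ + 1/(k·n₁)) = σ²·(k+1)/(k·n₁).
So n₁ = (1 + 1/k)·((z_{α/2} + z_β)/d)² = 1.333 × (2.487/0.98)².
n₁ = 1.333 × 6.44 = 8.6.
Round up: n₁ = 9, giving n₂ = 3 × 9 = 27.

n₁ = 9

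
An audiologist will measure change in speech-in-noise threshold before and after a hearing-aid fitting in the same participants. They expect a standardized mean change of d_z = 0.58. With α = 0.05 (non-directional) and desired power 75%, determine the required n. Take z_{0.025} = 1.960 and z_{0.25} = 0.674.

For a paired (one-sample on differences) test: n = ((z_{α/2} + z_β) / d)².
z_{α/2} + z_β = 1.960 + 0.674 = 2.634.
n = (2.634 / 0.58)² = 4.541² = 20.62.
Round up.

n = 21 pairs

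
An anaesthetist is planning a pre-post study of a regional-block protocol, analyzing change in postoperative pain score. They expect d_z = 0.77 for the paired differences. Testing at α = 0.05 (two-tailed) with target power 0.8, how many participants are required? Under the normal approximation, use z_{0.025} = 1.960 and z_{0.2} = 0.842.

n = 14 pairs

For a paired (one-sample on differences) test: n = ((z_{α/2} + z_β) / d)².
z_{α/2} + z_β = 1.960 + 0.842 = 2.802.
n = (2.802 / 0.77)² = 3.639² = 13.24.
Round up.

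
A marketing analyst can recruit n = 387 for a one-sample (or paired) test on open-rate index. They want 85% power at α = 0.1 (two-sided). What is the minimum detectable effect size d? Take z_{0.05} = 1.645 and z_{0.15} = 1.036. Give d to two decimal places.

d_min ≈ 0.14

For a single sample (or paired design) of n = 387: d_min = (z_{α/2} + z_β)/√n.
z-sum = 1.645 + 1.036 = 2.681.
d_min = 2.681 / √387 = 2.681 / 19.672 = 0.136.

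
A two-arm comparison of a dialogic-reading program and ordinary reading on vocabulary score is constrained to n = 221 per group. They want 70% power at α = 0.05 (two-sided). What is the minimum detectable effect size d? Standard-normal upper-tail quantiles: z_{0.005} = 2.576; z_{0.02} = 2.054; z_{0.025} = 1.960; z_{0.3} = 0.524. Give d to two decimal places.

d_min ≈ 0.24

For two independent groups of n = 221 each: d_min = (z_{α/2} + z_β)·√(2/n).
z-sum = 1.960 + 0.524 = 2.484.
d_min = 2.484 × √(2/221) = 2.484 × 0.0951 = 0.236.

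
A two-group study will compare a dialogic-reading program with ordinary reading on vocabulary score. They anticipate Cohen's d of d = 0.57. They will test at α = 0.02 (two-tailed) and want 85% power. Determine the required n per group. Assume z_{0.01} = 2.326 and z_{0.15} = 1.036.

n = 70 per group

For two independent groups with equal n: n = 2·((z_{α/2} + z_β) / d)².
z_{α/2} + z_β = 2.326 + 1.036 = 3.362.
n = 2 × (3.362 / 0.57)² = 2 × 5.898² = 2 × 34.79 = 69.6.
Round up to the next whole participant.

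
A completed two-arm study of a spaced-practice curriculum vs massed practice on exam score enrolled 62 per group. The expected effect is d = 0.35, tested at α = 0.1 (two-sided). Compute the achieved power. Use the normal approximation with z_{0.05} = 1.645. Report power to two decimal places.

power ≈ 0.62

For two equal groups, power = Φ(d·√(n/2) − z_{α/2}).
d·√(n/2) = 0.35 × √(62/2) = 0.35 × 5.568 = 1.949.
z_β = 1.949 − 1.645 = 0.304.
Power = Φ(0.304) = 0.619.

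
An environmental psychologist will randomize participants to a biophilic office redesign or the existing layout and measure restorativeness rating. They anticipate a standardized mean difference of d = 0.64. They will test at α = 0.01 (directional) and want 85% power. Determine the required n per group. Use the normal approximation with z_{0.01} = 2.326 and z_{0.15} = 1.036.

n = 56 per group

For two independent groups with equal n: n = 2·((z_{α} + z_β) / d)².
z_{α} + z_β = 2.326 + 1.036 = 3.362.
n = 2 × (3.362 / 0.64)² = 2 × 5.253² = 2 × 27.60 = 55.2.
Round up to the next whole participant.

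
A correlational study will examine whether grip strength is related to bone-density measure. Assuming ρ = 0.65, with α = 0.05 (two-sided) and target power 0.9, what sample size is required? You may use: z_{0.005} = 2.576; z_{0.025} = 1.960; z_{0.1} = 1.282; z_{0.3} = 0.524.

Fisher's z: C = ½·ln((1+r)/(1−r)) = ½·ln(4.7143) = 0.7753.
n = ((z_{α/2} + z_β)/C)² + 3.
(1.960 + 1.282) / 0.7753 = 3.242 / 0.7753 = 4.182.
n = 4.182² + 3 = 17.49 + 3 = 20.5.
Round up.

n = 21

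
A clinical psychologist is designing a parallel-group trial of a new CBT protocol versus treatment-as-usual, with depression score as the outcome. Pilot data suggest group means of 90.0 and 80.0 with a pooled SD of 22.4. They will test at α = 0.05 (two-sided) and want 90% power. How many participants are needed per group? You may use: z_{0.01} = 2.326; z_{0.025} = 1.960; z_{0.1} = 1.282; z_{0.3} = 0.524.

n = 106 per group

Cohen's d = |M₁ − M₂| / SD_pooled = |90.0 − 80.0| / 22.4 = 10.0 / 22.4 = 0.446.
For two independent groups with equal n: n = 2·((z_{α/2} + z_β) / d)².
z_{α/2} + z_β = 1.960 + 1.282 = 3.242.
n = 2 × (3.242 / 0.446)² = 2 × 7.269² = 2 × 52.84 = 105.7.
Round up to the next whole participant.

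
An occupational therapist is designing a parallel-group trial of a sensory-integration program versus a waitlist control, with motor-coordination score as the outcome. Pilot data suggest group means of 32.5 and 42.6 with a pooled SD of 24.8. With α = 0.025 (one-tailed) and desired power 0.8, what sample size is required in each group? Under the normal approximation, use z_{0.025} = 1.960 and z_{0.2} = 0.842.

Cohen's d = |M₁ − M₂| / SD_pooled = |32.5 − 42.6| / 24.8 = 10.1 / 24.8 = 0.407.
For two independent groups with equal n: n = 2·((z_{α} + z_β) / d)².
z_{α} + z_β = 1.960 + 0.842 = 2.802.
n = 2 × (2.802 / 0.407)² = 2 × 6.885² = 2 × 47.40 = 94.8.
Round up to the next whole participant.

n = 95 per group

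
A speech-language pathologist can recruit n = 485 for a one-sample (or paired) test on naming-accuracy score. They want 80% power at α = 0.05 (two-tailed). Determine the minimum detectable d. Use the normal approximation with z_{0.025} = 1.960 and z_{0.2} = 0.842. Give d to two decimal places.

d_min ≈ 0.13

For a single sample (or paired design) of n = 485: d_min = (z_{α/2} + z_β)/√n.
z-sum = 1.960 + 0.842 = 2.802.
d_min = 2.802 / √485 = 2.802 / 22.023 = 0.127.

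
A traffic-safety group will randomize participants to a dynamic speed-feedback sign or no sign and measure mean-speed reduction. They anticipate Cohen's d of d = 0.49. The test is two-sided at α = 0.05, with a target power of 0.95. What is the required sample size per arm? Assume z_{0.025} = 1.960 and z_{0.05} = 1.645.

n = 109 per group

For two independent groups with equal n: n = 2·((z_{α/2} + z_β) / d)².
z_{α/2} + z_β = 1.960 + 1.645 = 3.605.
n = 2 × (3.605 / 0.49)² = 2 × 7.357² = 2 × 54.13 = 108.3.
Round up to the next whole participant.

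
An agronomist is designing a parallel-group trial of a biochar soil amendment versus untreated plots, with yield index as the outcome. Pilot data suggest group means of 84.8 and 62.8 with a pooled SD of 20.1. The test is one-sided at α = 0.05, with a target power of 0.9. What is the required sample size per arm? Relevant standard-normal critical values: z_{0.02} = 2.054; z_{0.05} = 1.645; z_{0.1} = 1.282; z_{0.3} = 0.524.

n = 15 per group

Cohen's d = |M₁ − M₂| / SD_pooled = |84.8 − 62.8| / 20.1 = 22.0 / 20.1 = 1.095.
For two independent groups with equal n: n = 2·((z_{α} + z_β) / d)².
z_{α} + z_β = 1.645 + 1.282 = 2.927.
n = 2 × (2.927 / 1.095)² = 2 × 2.673² = 2 × 7.15 = 14.3.
Round up to the next whole participant.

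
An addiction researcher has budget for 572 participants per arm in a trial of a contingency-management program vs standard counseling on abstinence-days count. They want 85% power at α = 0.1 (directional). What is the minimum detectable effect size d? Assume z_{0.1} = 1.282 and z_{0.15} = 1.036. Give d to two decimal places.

For two independent groups of n = 572 each: d_min = (z_{α} + z_β)·√(2/n).
z-sum = 1.282 + 1.036 = 2.318.
d_min = 2.318 × √(2/572) = 2.318 × 0.0591 = 0.137.

d_min ≈ 0.14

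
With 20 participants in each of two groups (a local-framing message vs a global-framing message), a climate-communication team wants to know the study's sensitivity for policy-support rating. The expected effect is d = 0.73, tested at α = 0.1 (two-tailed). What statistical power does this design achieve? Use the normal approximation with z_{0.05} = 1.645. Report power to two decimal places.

power ≈ 0.75

For two equal groups, power = Φ(d·√(n/2) − z_{α/2}).
d·√(n/2) = 0.73 × √(20/2) = 0.73 × 3.162 = 2.308.
z_β = 2.308 − 1.645 = 0.663.
Power = Φ(0.663) = 0.746.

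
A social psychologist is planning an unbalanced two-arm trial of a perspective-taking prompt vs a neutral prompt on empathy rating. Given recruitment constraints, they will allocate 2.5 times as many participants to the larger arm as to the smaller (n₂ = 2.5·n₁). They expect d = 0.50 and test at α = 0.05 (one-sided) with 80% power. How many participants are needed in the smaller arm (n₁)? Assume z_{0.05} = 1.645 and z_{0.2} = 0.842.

n₁ = 35

With allocation ratio k = n₂/n₁ = 2.5, Var(x̄₁−x̄₂) = σ²(1/n₁ + 1/(k·n₁)) = σ²·(k+1)/(k·n₁).
So n₁ = (1 + 1/k)·((z_{α} + z_β)/d)² = 1.400 × (2.487/0.50)².
n₁ = 1.400 × 24.74 = 34.6.
Round up: n₁ = 35, giving n₂ = ⌈2.5 × 35⌉ = ⌈87.5⌉ = 88.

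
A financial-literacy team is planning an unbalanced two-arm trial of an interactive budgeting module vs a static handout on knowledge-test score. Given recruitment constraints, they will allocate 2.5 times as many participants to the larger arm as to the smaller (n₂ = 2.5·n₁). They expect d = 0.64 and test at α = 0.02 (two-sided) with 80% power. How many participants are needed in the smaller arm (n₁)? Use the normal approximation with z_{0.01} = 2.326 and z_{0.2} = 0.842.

n₁ = 35

With allocation ratio k = n₂/n₁ = 2.5, Var(x̄₁−x̄₂) = σ²(1/n₁ + 1/(k·n₁)) = σ²·(k+1)/(k·n₁).
So n₁ = (1 + 1/k)·((z_{α/2} + z_β)/d)² = 1.400 × (3.168/0.64)².
n₁ = 1.400 × 24.50 = 34.3.
Round up: n₁ = 35, giving n₂ = ⌈2.5 × 35⌉ = ⌈87.5⌉ = 88.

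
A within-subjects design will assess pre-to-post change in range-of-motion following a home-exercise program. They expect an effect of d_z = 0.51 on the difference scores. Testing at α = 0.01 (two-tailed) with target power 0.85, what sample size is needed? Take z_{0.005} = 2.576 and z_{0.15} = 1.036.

For a paired (one-sample on differences) test: n = ((z_{α/2} + z_β) / d)².
z_{α/2} + z_β = 2.576 + 1.036 = 3.612.
n = (3.612 / 0.51)² = 7.082² = 50.16.
Round up.

n = 51 pairs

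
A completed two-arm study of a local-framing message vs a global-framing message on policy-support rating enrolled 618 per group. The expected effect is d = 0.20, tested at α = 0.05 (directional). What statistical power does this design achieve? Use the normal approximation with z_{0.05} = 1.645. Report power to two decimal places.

power ≈ 0.97

For two equal groups, power = Φ(d·√(n/2) − z_{α}).
d·√(n/2) = 0.20 × √(618/2) = 0.20 × 17.578 = 3.516.
z_β = 3.516 − 1.645 = 1.871.
Power = Φ(1.871) = 0.969.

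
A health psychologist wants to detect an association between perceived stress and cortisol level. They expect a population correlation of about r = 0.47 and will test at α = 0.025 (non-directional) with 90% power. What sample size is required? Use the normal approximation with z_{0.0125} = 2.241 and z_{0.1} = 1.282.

Fisher's z: C = ½·ln((1+r)/(1−r)) = ½·ln(2.7736) = 0.5101.
n = ((z_{α/2} + z_β)/C)² + 3.
(2.241 + 1.282) / 0.5101 = 3.523 / 0.5101 = 6.906.
n = 6.906² + 3 = 47.70 + 3 = 50.7.
Round up.

n = 51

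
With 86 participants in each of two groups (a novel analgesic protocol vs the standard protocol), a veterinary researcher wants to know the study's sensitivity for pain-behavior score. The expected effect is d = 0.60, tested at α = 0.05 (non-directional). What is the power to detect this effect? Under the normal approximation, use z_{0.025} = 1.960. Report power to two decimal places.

power ≈ 0.98

For two equal groups, power = Φ(d·√(n/2) − z_{α/2}).
d·√(n/2) = 0.60 × √(86/2) = 0.60 × 6.557 = 3.934.
z_β = 3.934 − 1.960 = 1.974.
Power = Φ(1.974) = 0.976.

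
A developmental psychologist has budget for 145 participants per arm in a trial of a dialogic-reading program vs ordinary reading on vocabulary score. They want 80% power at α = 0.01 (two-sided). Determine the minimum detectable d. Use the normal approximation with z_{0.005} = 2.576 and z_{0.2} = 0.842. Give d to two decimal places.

d_min ≈ 0.40

For two independent groups of n = 145 each: d_min = (z_{α/2} + z_β)·√(2/n).
z-sum = 2.576 + 0.842 = 3.418.
d_min = 3.418 × √(2/145) = 3.418 × 0.1174 = 0.401.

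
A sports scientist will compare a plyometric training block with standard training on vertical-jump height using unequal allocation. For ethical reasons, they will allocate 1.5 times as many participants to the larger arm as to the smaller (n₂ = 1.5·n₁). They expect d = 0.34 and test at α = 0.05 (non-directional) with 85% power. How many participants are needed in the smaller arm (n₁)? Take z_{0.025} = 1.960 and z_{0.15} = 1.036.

With allocation ratio k = n₂/n₁ = 1.5, Var(x̄₁−x̄₂) = σ²(1/n₁ + 1/(k·n₁)) = σ²·(k+1)/(k·n₁).
So n₁ = (1 + 1/k)·((z_{α/2} + z_β)/d)² = 1.667 × (2.996/0.34)².
n₁ = 1.667 × 77.65 = 129.4.
Round up: n₁ = 130, giving n₂ = 1.5 × 130 = 195.

n₁ = 130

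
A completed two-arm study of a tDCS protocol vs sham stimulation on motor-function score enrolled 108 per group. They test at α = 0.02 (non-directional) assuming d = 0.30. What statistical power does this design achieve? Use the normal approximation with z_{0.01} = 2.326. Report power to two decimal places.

power ≈ 0.45

For two equal groups, power = Φ(d·√(n/2) − z_{α/2}).
d·√(n/2) = 0.30 × √(108/2) = 0.30 × 7.348 = 2.205.
z_β = 2.205 − 2.326 = -0.121.
Power = Φ(-0.121) = 0.452.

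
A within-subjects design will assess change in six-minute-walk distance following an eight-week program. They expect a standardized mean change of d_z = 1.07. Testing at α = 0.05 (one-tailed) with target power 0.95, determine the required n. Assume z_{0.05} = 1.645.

n = 10 pairs

For a paired (one-sample on differences) test: n = ((z_{α} + z_β) / d)².
z_{α} + z_β = 1.645 + 1.645 = 3.290.
n = (3.290 / 1.07)² = 3.075² = 9.45.
Round up.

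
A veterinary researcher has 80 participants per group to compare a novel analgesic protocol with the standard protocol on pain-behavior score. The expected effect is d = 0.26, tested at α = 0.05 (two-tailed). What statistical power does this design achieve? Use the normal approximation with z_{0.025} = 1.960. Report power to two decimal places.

For two equal groups, power = Φ(d·√(n/2) − z_{α/2}).
d·√(n/2) = 0.26 × √(80/2) = 0.26 × 6.325 = 1.644.
z_β = 1.644 − 1.960 = -0.316.
Power = Φ(-0.316) = 0.376.

power ≈ 0.38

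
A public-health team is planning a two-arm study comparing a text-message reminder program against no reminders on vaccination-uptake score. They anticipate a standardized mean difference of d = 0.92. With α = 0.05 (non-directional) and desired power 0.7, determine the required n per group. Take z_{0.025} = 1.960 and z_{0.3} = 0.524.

n = 15 per group

For two independent groups with equal n: n = 2·((z_{α/2} + z_β) / d)².
z_{α/2} + z_β = 1.960 + 0.524 = 2.484.
n = 2 × (2.484 / 0.92)² = 2 × 2.700² = 2 × 7.29 = 14.6.
Round up to the next whole participant.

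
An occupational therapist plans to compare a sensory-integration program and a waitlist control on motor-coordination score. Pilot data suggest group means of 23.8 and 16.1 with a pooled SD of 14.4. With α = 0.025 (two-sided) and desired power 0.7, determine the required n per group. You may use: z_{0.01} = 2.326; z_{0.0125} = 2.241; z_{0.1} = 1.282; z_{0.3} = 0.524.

n = 54 per group

Cohen's d = |M₁ − M₂| / SD_pooled = |23.8 − 16.1| / 14.4 = 7.7 / 14.4 = 0.535.
For two independent groups with equal n: n = 2·((z_{α/2} + z_β) / d)².
z_{α/2} + z_β = 2.241 + 0.524 = 2.765.
n = 2 × (2.765 / 0.535)² = 2 × 5.168² = 2 × 26.71 = 53.4.
Round up to the next whole participant.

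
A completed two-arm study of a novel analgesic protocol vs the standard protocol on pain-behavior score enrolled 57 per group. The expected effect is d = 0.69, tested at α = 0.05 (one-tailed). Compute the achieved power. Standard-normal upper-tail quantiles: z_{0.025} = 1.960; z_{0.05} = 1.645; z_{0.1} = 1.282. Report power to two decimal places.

For two equal groups, power = Φ(d·√(n/2) − z_{α}).
d·√(n/2) = 0.69 × √(57/2) = 0.69 × 5.339 = 3.684.
z_β = 3.684 − 1.645 = 2.039.
Power = Φ(2.039) = 0.979.

power ≈ 0.98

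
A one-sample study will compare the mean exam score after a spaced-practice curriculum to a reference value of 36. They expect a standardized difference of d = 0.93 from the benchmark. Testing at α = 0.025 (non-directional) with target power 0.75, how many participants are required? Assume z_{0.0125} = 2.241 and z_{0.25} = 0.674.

For a one-sample test: n = ((z_{α/2} + z_β) / d)².
z_{α/2} + z_β = 2.241 + 0.674 = 2.915.
n = (2.915 / 0.93)² = 3.134² = 9.82.
Round up.

n = 10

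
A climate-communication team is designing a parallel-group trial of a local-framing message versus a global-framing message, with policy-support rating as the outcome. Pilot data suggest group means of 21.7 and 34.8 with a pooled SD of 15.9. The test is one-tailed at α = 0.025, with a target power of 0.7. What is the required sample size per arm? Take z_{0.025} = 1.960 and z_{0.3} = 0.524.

Cohen's d = |M₁ − M₂| / SD_pooled = |21.7 − 34.8| / 15.9 = 13.1 / 15.9 = 0.824.
For two independent groups with equal n: n = 2·((z_{α} + z_β) / d)².
z_{α} + z_β = 1.960 + 0.524 = 2.484.
n = 2 × (2.484 / 0.824)² = 2 × 3.015² = 2 × 9.09 = 18.2.
Round up to the next whole participant.

n = 19 per group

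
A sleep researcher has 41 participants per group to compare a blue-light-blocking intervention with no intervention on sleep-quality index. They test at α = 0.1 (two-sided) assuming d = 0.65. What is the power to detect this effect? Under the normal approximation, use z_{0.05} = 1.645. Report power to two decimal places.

power ≈ 0.90

For two equal groups, power = Φ(d·√(n/2) − z_{α/2}).
d·√(n/2) = 0.65 × √(41/2) = 0.65 × 4.528 = 2.943.
z_β = 2.943 − 1.645 = 1.298.
Power = Φ(1.298) = 0.903.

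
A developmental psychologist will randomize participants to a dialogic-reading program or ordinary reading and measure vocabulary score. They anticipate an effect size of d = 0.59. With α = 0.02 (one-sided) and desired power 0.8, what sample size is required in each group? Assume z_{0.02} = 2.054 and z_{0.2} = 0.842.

For two independent groups with equal n: n = 2·((z_{α} + z_β) / d)².
z_{α} + z_β = 2.054 + 0.842 = 2.896.
n = 2 × (2.896 / 0.59)² = 2 × 4.908² = 2 × 24.09 = 48.2.
Round up to the next whole participant.

n = 49 per group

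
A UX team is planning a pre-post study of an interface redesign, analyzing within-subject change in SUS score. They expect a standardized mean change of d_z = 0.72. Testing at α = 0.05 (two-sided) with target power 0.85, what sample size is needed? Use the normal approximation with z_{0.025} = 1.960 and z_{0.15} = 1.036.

For a paired (one-sample on differences) test: n = ((z_{α/2} + z_β) / d)².
z_{α/2} + z_β = 1.960 + 1.036 = 2.996.
n = (2.996 / 0.72)² = 4.161² = 17.31.
Round up.

n = 18 pairs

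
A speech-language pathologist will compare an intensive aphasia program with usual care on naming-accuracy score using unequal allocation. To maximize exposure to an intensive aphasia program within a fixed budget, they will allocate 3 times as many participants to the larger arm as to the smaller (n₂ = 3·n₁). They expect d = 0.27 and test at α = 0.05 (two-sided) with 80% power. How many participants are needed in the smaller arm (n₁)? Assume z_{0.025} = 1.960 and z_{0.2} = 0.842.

With allocation ratio k = n₂/n₁ = 3, Var(x̄₁−x̄₂) = σ²(1/n₁ + 1/(k·n₁)) = σ²·(k+1)/(k·n₁).
So n₁ = (1 + 1/k)·((z_{α/2} + z_β)/d)² = 1.333 × (2.802/0.27)².
n₁ = 1.333 × 107.70 = 143.6.
Round up: n₁ = 144, giving n₂ = 3 × 144 = 432.

n₁ = 144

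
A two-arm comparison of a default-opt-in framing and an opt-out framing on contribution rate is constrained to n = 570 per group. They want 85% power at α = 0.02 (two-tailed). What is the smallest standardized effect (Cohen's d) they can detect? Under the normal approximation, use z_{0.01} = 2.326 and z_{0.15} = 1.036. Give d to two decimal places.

For two independent groups of n = 570 each: d_min = (z_{α/2} + z_β)·√(2/n).
z-sum = 2.326 + 1.036 = 3.362.
d_min = 3.362 × √(2/570) = 3.362 × 0.0592 = 0.199.

d_min ≈ 0.20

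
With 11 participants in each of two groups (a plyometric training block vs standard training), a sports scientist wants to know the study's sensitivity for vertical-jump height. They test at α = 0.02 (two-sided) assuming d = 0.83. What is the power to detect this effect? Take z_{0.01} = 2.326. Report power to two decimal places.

For two equal groups, power = Φ(d·√(n/2) − z_{α/2}).
d·√(n/2) = 0.83 × √(11/2) = 0.83 × 2.345 = 1.947.
z_β = 1.947 − 2.326 = -0.379.
Power = Φ(-0.379) = 0.352.

power ≈ 0.35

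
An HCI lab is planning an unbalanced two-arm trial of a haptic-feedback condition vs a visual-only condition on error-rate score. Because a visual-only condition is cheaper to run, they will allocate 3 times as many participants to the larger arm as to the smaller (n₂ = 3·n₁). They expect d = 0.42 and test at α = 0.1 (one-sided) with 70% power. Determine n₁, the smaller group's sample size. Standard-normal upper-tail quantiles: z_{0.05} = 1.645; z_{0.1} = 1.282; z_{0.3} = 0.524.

With allocation ratio k = n₂/n₁ = 3, Var(x̄₁−x̄₂) = σ²(1/n₁ + 1/(k·n₁)) = σ²·(k+1)/(k·n₁).
So n₁ = (1 + 1/k)·((z_{α} + z_β)/d)² = 1.333 × (1.806/0.42)².
n₁ = 1.333 × 18.49 = 24.7.
Round up: n₁ = 25, giving n₂ = 3 × 25 = 75.

n₁ = 25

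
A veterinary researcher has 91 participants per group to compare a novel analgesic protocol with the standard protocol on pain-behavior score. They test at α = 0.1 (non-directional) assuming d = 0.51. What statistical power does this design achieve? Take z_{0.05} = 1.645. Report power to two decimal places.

For two equal groups, power = Φ(d·√(n/2) − z_{α/2}).
d·√(n/2) = 0.51 × √(91/2) = 0.51 × 6.745 = 3.440.
z_β = 3.440 − 1.645 = 1.795.
Power = Φ(1.795) = 0.964.

power ≈ 0.96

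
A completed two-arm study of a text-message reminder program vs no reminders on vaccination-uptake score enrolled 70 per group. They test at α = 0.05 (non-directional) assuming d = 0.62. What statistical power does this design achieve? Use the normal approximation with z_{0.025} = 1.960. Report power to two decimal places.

For two equal groups, power = Φ(d·√(n/2) − z_{α/2}).
d·√(n/2) = 0.62 × √(70/2) = 0.62 × 5.916 = 3.668.
z_β = 3.668 − 1.960 = 1.708.
Power = Φ(1.708) = 0.956.

power ≈ 0.96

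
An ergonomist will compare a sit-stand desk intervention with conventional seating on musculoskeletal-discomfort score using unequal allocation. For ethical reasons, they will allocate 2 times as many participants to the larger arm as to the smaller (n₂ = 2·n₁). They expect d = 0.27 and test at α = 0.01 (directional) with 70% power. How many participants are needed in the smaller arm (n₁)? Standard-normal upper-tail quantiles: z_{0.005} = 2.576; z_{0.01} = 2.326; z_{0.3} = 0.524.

With allocation ratio k = n₂/n₁ = 2, Var(x̄₁−x̄₂) = σ²(1/n₁ + 1/(k·n₁)) = σ²·(k+1)/(k·n₁).
So n₁ = (1 + 1/k)·((z_{α} + z_β)/d)² = 1.500 × (2.850/0.27)².
n₁ = 1.500 × 111.42 = 167.1.
Round up: n₁ = 168, giving n₂ = 2 × 168 = 336.

n₁ = 168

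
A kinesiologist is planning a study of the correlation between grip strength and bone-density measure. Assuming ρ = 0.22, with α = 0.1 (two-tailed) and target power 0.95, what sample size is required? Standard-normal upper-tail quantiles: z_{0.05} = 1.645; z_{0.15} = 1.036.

n = 220

Fisher's z: C = ½·ln((1+r)/(1−r)) = ½·ln(1.5641) = 0.2237.
n = ((z_{α/2} + z_β)/C)² + 3.
(1.645 + 1.645) / 0.2237 = 3.290 / 0.2237 = 14.707.
n = 14.707² + 3 = 216.30 + 3 = 219.3.
Round up.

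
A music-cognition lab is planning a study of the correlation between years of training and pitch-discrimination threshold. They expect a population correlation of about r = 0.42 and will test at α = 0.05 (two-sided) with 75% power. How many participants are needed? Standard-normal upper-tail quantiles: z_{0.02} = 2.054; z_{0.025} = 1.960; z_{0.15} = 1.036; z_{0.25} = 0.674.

Fisher's z: C = ½·ln((1+r)/(1−r)) = ½·ln(2.4483) = 0.4477.
n = ((z_{α/2} + z_β)/C)² + 3.
(1.960 + 0.674) / 0.4477 = 2.634 / 0.4477 = 5.883.
n = 5.883² + 3 = 34.61 + 3 = 37.6.
Round up.

n = 38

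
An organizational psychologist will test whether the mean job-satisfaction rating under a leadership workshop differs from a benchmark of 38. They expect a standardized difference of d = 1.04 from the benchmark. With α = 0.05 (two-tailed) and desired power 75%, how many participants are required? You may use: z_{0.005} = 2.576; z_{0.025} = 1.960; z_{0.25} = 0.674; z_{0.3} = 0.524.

For a one-sample test: n = ((z_{α/2} + z_β) / d)².
z_{α/2} + z_β = 1.960 + 0.674 = 2.634.
n = (2.634 / 1.04)² = 2.533² = 6.41.
Round up.

n = 7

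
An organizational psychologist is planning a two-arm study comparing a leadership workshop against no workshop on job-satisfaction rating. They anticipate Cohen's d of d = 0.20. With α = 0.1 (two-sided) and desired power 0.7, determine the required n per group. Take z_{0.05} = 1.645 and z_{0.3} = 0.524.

n = 236 per group

For two independent groups with equal n: n = 2·((z_{α/2} + z_β) / d)².
z_{α/2} + z_β = 1.645 + 0.524 = 2.169.
n = 2 × (2.169 / 0.20)² = 2 × 10.845² = 2 × 117.61 = 235.2.
Round up to the next whole participant.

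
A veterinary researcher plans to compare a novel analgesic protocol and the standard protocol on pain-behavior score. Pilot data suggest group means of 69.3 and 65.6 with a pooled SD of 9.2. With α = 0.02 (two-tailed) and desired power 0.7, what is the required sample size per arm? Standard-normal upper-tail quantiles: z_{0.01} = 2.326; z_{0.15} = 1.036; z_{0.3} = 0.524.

Cohen's d = |M₁ − M₂| / SD_pooled = |69.3 − 65.6| / 9.2 = 3.7 / 9.2 = 0.402.
For two independent groups with equal n: n = 2·((z_{α/2} + z_β) / d)².
z_{α/2} + z_β = 2.326 + 0.524 = 2.850.
n = 2 × (2.850 / 0.402)² = 2 × 7.090² = 2 × 50.26 = 100.5.
Round up to the next whole participant.

n = 101 per group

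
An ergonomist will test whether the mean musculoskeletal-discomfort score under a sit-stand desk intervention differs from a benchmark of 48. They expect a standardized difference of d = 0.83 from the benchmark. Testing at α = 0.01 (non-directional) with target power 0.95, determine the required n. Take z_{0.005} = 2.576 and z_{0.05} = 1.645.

n = 26

For a one-sample test: n = ((z_{α/2} + z_β) / d)².
z_{α/2} + z_β = 2.576 + 1.645 = 4.221.
n = (4.221 / 0.83)² = 5.086² = 25.86.
Round up.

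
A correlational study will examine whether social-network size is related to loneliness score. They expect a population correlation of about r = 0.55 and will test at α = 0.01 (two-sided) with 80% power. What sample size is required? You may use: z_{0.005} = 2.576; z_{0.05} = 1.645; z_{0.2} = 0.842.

n = 34

Fisher's z: C = ½·ln((1+r)/(1−r)) = ½·ln(3.4444) = 0.6184.
n = ((z_{α/2} + z_β)/C)² + 3.
(2.576 + 0.842) / 0.6184 = 3.418 / 0.6184 = 5.527.
n = 5.527² + 3 = 30.55 + 3 = 33.5.
Round up.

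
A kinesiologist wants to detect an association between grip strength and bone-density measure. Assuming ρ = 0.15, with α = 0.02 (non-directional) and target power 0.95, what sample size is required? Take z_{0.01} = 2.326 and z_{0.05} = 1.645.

n = 694

Fisher's z: C = ½·ln((1+r)/(1−r)) = ½·ln(1.3529) = 0.1511.
n = ((z_{α/2} + z_β)/C)² + 3.
(2.326 + 1.645) / 0.1511 = 3.971 / 0.1511 = 26.281.
n = 26.281² + 3 = 690.67 + 3 = 693.7.
Round up.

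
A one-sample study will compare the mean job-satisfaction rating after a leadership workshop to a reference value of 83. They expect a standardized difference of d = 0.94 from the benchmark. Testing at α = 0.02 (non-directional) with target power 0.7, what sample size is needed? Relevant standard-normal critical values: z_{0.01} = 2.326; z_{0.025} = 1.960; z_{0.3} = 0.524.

n = 10

For a one-sample test: n = ((z_{α/2} + z_β) / d)².
z_{α/2} + z_β = 2.326 + 0.524 = 2.850.
n = (2.850 / 0.94)² = 3.032² = 9.19.
Round up.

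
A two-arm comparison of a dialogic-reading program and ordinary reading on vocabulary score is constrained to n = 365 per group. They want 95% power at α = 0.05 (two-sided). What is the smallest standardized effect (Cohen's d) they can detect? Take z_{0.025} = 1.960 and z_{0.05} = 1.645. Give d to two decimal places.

For two independent groups of n = 365 each: d_min = (z_{α/2} + z_β)·√(2/n).
z-sum = 1.960 + 1.645 = 3.605.
d_min = 3.605 × √(2/365) = 3.605 × 0.0740 = 0.267.

d_min ≈ 0.27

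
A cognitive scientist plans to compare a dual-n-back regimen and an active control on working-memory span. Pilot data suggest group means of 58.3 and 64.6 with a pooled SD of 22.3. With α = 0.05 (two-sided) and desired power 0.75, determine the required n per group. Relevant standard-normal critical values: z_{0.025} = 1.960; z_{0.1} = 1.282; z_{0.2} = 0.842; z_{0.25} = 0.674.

n = 174 per group

Cohen's d = |M₁ − M₂| / SD_pooled = |58.3 − 64.6| / 22.3 = 6.3 / 22.3 = 0.283.
For two independent groups with equal n: n = 2·((z_{α/2} + z_β) / d)².
z_{α/2} + z_β = 1.960 + 0.674 = 2.634.
n = 2 × (2.634 / 0.283)² = 2 × 9.307² = 2 × 86.63 = 173.3.
Round up to the next whole participant.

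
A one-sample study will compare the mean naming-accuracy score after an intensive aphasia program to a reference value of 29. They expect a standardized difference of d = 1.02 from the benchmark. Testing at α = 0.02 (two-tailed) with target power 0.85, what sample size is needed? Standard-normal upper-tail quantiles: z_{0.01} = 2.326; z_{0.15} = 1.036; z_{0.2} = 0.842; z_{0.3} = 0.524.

n = 11

For a one-sample test: n = ((z_{α/2} + z_β) / d)².
z_{α/2} + z_β = 2.326 + 1.036 = 3.362.
n = (3.362 / 1.02)² = 3.296² = 10.86.
Round up.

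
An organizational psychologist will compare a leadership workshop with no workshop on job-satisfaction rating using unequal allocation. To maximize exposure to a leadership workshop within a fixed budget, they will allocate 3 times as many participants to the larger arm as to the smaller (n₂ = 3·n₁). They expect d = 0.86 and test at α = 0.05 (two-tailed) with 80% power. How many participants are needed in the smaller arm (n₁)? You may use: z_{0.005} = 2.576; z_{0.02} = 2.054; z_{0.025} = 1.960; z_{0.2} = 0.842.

With allocation ratio k = n₂/n₁ = 3, Var(x̄₁−x̄₂) = σ²(1/n₁ + 1/(k·n₁)) = σ²·(k+1)/(k·n₁).
So n₁ = (1 + 1/k)·((z_{α/2} + z_β)/d)² = 1.333 × (2.802/0.86)².
n₁ = 1.333 × 10.62 = 14.2.
Round up: n₁ = 15, giving n₂ = 3 × 15 = 45.

n₁ = 15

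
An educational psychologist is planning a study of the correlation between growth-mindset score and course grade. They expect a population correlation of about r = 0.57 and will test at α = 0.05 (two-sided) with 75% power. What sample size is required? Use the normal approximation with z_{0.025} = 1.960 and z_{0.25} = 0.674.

n = 20

Fisher's z: C = ½·ln((1+r)/(1−r)) = ½·ln(3.6512) = 0.6475.
n = ((z_{α/2} + z_β)/C)² + 3.
(1.960 + 0.674) / 0.6475 = 2.634 / 0.6475 = 4.068.
n = 4.068² + 3 = 16.55 + 3 = 19.5.
Round up.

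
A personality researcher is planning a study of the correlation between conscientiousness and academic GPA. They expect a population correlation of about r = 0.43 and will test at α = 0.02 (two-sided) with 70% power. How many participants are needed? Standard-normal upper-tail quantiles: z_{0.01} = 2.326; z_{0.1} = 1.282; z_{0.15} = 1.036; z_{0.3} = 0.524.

Fisher's z: C = ½·ln((1+r)/(1−r)) = ½·ln(2.5088) = 0.4599.
n = ((z_{α/2} + z_β)/C)² + 3.
(2.326 + 0.524) / 0.4599 = 2.850 / 0.4599 = 6.197.
n = 6.197² + 3 = 38.40 + 3 = 41.4.
Round up.

n = 42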